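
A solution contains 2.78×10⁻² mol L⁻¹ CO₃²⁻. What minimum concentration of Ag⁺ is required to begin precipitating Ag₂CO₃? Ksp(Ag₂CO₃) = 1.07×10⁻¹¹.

1.96×10⁻⁵ M

Each salt precipitates once Q = Ksp for that salt.
Ag₂CO₃(s) ⇌ 2 Ag⁺(aq) + CO₃²⁻(aq)
Ksp = [Ag⁺]^2[CO₃²⁻] = [Ag⁺]^2(2.78×10⁻²)
[Ag⁺]^2 = 1.07×10⁻¹¹ / (2.78×10⁻²) = 3.85×10⁻¹⁰
[Ag⁺] = 1.96×10⁻⁵ mol L⁻¹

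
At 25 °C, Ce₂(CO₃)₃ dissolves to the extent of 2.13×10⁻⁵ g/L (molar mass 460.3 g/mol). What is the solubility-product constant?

Molar solubility s = (2.13×10⁻⁵ g/L) / (460.3 g/mol) = 4.6274×10⁻⁸ mol/L
Ce₂(CO₃)₃(s) ⇌ 2 Ce³⁺(aq) + 3 CO₃²⁻(aq)
Let s be the molar solubility. Then [Ce³⁺] = 2s and [CO₃²⁻] = 3s.
Ksp = [Ce³⁺]^2[CO₃²⁻]^3 = (2s)^2 · (3s)^3 = 108s^5
Ksp = 108 × (4.6274×10⁻⁸)^5 = 2.29×10⁻³⁵

Ksp = 2.29×10⁻³⁵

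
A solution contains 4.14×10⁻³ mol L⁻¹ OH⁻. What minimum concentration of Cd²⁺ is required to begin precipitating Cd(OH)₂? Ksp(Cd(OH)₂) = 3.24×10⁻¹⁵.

1.89×10⁻¹⁰ M

The threshold for precipitation is Q = Ksp.
Cd(OH)₂(s) ⇌ Cd²⁺(aq) + 2 OH⁻(aq)
Ksp = [Cd²⁺][OH⁻]^2 = [Cd²⁺](4.14×10⁻³)^2
[Cd²⁺] = 3.24×10⁻¹⁵ / (4.14×10⁻³)^2 = 1.89×10⁻¹⁰
[Cd²⁺] = 1.89×10⁻¹⁰ mol L⁻¹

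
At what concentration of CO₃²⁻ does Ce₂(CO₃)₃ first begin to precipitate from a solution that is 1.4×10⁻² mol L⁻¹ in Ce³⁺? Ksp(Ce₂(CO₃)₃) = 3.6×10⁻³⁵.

5.7×10⁻¹¹ M

A salt starts to precipitate once the ion product Q reaches its Ksp.
Ce₂(CO₃)₃(s) ⇌ 2 Ce³⁺(aq) + 3 CO₃²⁻(aq)
Ksp = [Ce³⁺]^2[CO₃²⁻]^3 = [CO₃²⁻]^3(1.4×10⁻²)^2
[CO₃²⁻]^3 = 3.6×10⁻³⁵ / (1.4×10⁻²)^2 = 1.8×10⁻³¹
[CO₃²⁻] = 5.7×10⁻¹¹ mol L⁻¹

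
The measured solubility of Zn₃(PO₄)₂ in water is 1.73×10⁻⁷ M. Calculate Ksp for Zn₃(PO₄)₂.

Zn₃(PO₄)₂(s) ⇌ 3 Zn²⁺(aq) + 2 PO₄³⁻(aq)
With molar solubility s: [Zn²⁺] = 3s, [PO₄³⁻] = 2s.
Ksp = [Zn²⁺]^3[PO₄³⁻]^2 = (3s)^3 · (2s)^2 = 108s^5
Ksp = 108 × (1.73×10⁻⁷)^5 = 1.67×10⁻³²

Ksp = 1.67×10⁻³²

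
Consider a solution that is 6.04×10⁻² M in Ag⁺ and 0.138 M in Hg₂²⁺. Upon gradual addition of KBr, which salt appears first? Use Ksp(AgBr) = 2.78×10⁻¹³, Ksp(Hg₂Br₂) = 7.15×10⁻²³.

The threshold for precipitation is Q = Ksp.
For AgBr: [Br⁻] = (Ksp/[Ag⁺]) = 4.60×10⁻¹² M
For Hg₂Br₂: [Br⁻] = (Ksp/[Hg₂²⁺])^(1/2) = 2.28×10⁻¹¹ M
AgBr requires the lower [Br⁻], so it precipitates first.

AgBr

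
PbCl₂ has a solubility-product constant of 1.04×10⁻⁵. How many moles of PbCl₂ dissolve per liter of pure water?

1.38×10⁻² M

PbCl₂(s) ⇌ Pb²⁺(aq) + 2 Cl⁻(aq)
For each mole of PbCl₂ that dissolves per liter, [Pb²⁺] = s and [Cl⁻] = 2s; let s denote this solubility.
Ksp = [Pb²⁺][Cl⁻]^2 = s · (2s)^2 = 4s^3
4s^3 = 1.04×10⁻⁵  ⇒  s^3 = 2.60×10⁻⁶
s = 1.38×10⁻² M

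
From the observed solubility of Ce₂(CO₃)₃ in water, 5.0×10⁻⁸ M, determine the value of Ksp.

Ksp = 3.4×10⁻³⁵

Ce₂(CO₃)₃(s) ⇌ 2 Ce³⁺(aq) + 3 CO₃²⁻(aq)
If s mol/L of Ce₂(CO₃)₃ dissolves, [Ce³⁺] = 2s and [CO₃²⁻] = 3s.
Ksp = [Ce³⁺]^2[CO₃²⁻]^3 = (2s)^2 · (3s)^3 = 108s^5
Ksp = 108 × (5.0×10⁻⁸)^5 = 3.4×10⁻³⁵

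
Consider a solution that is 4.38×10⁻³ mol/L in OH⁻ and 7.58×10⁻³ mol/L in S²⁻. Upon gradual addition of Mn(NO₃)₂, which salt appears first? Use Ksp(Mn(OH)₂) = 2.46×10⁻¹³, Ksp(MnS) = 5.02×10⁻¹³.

The threshold for precipitation is Q = Ksp.
For Mn(OH)₂: [Mn²⁺] = (Ksp/[OH⁻]^2) = 1.28×10⁻⁸ mol/L
For MnS: [Mn²⁺] = (Ksp/[S²⁻]) = 6.62×10⁻¹¹ mol/L
Since MnS needs less Mn²⁺ to reach saturation, it precipitates first.

MnS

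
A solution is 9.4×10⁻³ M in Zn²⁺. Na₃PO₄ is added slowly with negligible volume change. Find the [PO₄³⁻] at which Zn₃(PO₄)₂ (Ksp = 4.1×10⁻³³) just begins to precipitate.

7.0×10⁻¹⁴ M

Precipitation of each salt begins when its ion product equals Ksp.
Zn₃(PO₄)₂(s) ⇌ 3 Zn²⁺(aq) + 2 PO₄³⁻(aq)
Ksp = [Zn²⁺]^3[PO₄³⁻]^2 = [PO₄³⁻]^2(9.4×10⁻³)^3
[PO₄³⁻]^2 = 4.1×10⁻³³ / (9.4×10⁻³)^3 = 4.9×10⁻²⁷
[PO₄³⁻] = 7.0×10⁻¹⁴ M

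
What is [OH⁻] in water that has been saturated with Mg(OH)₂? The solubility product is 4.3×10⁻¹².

2.0×10⁻⁴ M

Mg(OH)₂(s) ⇌ Mg²⁺(aq) + 2 OH⁻(aq)
If s mol/L of Mg(OH)₂ dissolves, [Mg²⁺] = s and [OH⁻] = 2s.
Ksp = [Mg²⁺][OH⁻]^2 = s · (2s)^2 = 4s^3 = 4.3×10⁻¹²
s = 1.0×10⁻⁴ mol L⁻¹
[OH⁻] = 2s = 2.0×10⁻⁴ mol L⁻¹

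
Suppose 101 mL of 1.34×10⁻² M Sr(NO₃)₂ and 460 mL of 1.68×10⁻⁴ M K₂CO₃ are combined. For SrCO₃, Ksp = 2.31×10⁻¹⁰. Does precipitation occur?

Yes

Total volume after mixing = 101 + 460 = 561 mL.
[Sr²⁺] = (1.34×10⁻²)(101)/561 = 2.41×10⁻³ M
[CO₃²⁻] = (1.68×10⁻⁴)(460)/561 = 1.38×10⁻⁴ M
Q = [Sr²⁺][CO₃²⁻] = 3.32×10⁻⁷
Since Q (3.32×10⁻⁷) exceeds Ksp (2.31×10⁻¹⁰), SrCO₃ will precipitate.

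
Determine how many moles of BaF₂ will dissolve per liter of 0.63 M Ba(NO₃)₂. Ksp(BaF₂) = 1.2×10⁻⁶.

6.9×10⁻⁴ M

BaF₂(s) ⇌ Ba²⁺(aq) + 2 F⁻(aq)
Let s be the solubility of BaF₂ here. The common ion gives [Ba²⁺] ≈ 0.63 M, and [F⁻] = 2s.
Ksp = [Ba²⁺][F⁻]^2 = (0.63)(2s)^2
(2s)^2 = 1.2×10⁻⁶ / (0.63) = 1.9×10⁻⁶
s = 6.9×10⁻⁴ M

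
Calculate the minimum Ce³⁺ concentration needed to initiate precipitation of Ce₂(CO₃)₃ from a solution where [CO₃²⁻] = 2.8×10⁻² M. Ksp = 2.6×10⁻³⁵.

Each salt precipitates once Q = Ksp for that salt.
Ce₂(CO₃)₃(s) ⇌ 2 Ce³⁺(aq) + 3 CO₃²⁻(aq)
Ksp = [Ce³⁺]^2[CO₃²⁻]^3 = [Ce³⁺]^2(2.8×10⁻²)^3
[Ce³⁺]^2 = 2.6×10⁻³⁵ / (2.8×10⁻²)^3 = 1.2×10⁻³⁰
[Ce³⁺] = 1.1×10⁻¹⁵ M

1.1×10⁻¹⁵ M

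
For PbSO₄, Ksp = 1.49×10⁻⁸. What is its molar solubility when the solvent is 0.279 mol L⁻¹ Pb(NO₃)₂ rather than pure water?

5.34×10⁻⁸ M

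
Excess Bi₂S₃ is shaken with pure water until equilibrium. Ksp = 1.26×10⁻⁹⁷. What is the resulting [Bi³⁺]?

3.27×10⁻²⁰ M

Bi₂S₃(s) ⇌ 2 Bi³⁺(aq) + 3 S²⁻(aq)
If s mol/L of Bi₂S₃ dissolves, [Bi³⁺] = 2s and [S²⁻] = 3s.
Ksp = [Bi³⁺]^2[S²⁻]^3 = (2s)^2 · (3s)^3 = 108s^5 = 1.26×10⁻⁹⁷
s = 1.63×10⁻²⁰ mol/L
[Bi³⁺] = 2s = 3.27×10⁻²⁰ mol/L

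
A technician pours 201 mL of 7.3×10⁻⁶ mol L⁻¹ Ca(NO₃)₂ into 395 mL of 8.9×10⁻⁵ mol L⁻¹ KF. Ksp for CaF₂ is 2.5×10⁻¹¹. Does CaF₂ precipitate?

The combined volume is 596 mL.
[Ca²⁺] = (7.3×10⁻⁶)(201)/596 = 2.5×10⁻⁶ mol L⁻¹
[F⁻] = (8.9×10⁻⁵)(395)/596 = 5.9×10⁻⁵ mol L⁻¹
Q = [Ca²⁺][F⁻]^2 = 8.6×10⁻¹⁵
Q = 8.6×10⁻¹⁵ < Ksp = 2.5×10⁻¹¹, so the solution is unsaturated and no precipitate forms.

No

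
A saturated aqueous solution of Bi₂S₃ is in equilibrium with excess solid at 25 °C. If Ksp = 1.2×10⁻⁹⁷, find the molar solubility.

Bi₂S₃(s) ⇌ 2 Bi³⁺(aq) + 3 S²⁻(aq)
Call the molar solubility s, so that [Bi³⁺] = 2s and [S²⁻] = 3s.
Ksp = [Bi³⁺]^2[S²⁻]^3 = (2s)^2 · (3s)^3 = 108s^5
108s^5 = 1.2×10⁻⁹⁷  ⇒  s^5 = 1.1×10⁻⁹⁹
s = 1.6×10⁻²⁰ M

1.6×10⁻²⁰ M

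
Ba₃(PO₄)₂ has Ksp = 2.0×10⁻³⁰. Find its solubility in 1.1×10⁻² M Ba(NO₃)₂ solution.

6.1×10⁻¹³ M

Ba₃(PO₄)₂(s) ⇌ 3 Ba²⁺(aq) + 2 PO₄³⁻(aq)
Ba²⁺ is already present at 1.1×10⁻² M. If s mol/L of Ba₃(PO₄)₂ dissolves, [PO₄³⁻] = 2s while [Ba²⁺] ≈ 1.1×10⁻² M.
Ksp = [Ba²⁺]^3[PO₄³⁻]^2 = (1.1×10⁻²)^3(2s)^2
(2s)^2 = 2.0×10⁻³⁰ / (1.1×10⁻²)^3 = 1.5×10⁻²⁴
s = 6.1×10⁻¹³ M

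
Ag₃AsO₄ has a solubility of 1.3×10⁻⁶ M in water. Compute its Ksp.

Ag₃AsO₄(s) ⇌ 3 Ag⁺(aq) + AsO₄³⁻(aq)
With molar solubility s: [Ag⁺] = 3s, [AsO₄³⁻] = s.
Ksp = [Ag⁺]^3[AsO₄³⁻] = (3s)^3 · s = 27s^4
Ksp = 27 × (1.3×10⁻⁶)^4 = 7.7×10⁻²³

Ksp = 7.7×10⁻²³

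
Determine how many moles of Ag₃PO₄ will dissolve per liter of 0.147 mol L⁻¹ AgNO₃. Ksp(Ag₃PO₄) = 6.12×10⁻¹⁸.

Ag₃PO₄(s) ⇌ 3 Ag⁺(aq) + PO₄³⁻(aq)
Ag⁺ is already present at 0.147 mol L⁻¹. If s mol/L of Ag₃PO₄ dissolves, [PO₄³⁻] = s while [Ag⁺] ≈ 0.147 mol L⁻¹.
Ksp = [Ag⁺]^3[PO₄³⁻] = (0.147)^3s
s = 6.12×10⁻¹⁸ / (0.147)^3 = 1.93×10⁻¹⁵
s = 1.93×10⁻¹⁵ mol L⁻¹

1.93×10⁻¹⁵ M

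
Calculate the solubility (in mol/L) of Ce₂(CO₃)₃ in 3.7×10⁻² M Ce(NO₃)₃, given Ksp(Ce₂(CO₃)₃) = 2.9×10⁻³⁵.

9.2×10⁻¹² M

Ce₂(CO₃)₃(s) ⇌ 2 Ce³⁺(aq) + 3 CO₃²⁻(aq)
Ce³⁺ is already present at 3.7×10⁻² M. If s mol/L of Ce₂(CO₃)₃ dissolves, [CO₃²⁻] = 3s while [Ce³⁺] ≈ 3.7×10⁻² M.
Ksp = [Ce³⁺]^2[CO₃²⁻]^3 = (3.7×10⁻²)^2(3s)^3
(3s)^3 = 2.9×10⁻³⁵ / (3.7×10⁻²)^2 = 2.1×10⁻³²
s = 9.2×10⁻¹² M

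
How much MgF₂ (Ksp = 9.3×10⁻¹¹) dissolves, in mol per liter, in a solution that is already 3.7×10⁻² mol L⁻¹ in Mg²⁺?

MgF₂(s) ⇌ Mg²⁺(aq) + 2 F⁻(aq)
Let s be the solubility of MgF₂ here. The common ion gives [Mg²⁺] ≈ 3.7×10⁻² mol L⁻¹, and [F⁻] = 2s.
Ksp = [Mg²⁺][F⁻]^2 = (3.7×10⁻²)(2s)^2
(2s)^2 = 9.3×10⁻¹¹ / (3.7×10⁻²) = 2.5×10⁻⁹
s = 2.5×10⁻⁵ mol L⁻¹

2.5×10⁻⁵ M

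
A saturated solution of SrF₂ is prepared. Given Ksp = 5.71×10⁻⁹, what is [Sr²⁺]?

1.13×10⁻³ M

SrF₂(s) ⇌ Sr²⁺(aq) + 2 F⁻(aq)
With molar solubility s: [Sr²⁺] = s, [F⁻] = 2s.
Ksp = [Sr²⁺][F⁻]^2 = s · (2s)^2 = 4s^3 = 5.71×10⁻⁹
s = 1.13×10⁻³ M
[Sr²⁺] = s = 1.13×10⁻³ M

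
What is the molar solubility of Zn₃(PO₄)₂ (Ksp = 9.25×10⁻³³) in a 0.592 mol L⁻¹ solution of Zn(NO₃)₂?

1.06×10⁻¹⁶ M

Zn₃(PO₄)₂(s) ⇌ 3 Zn²⁺(aq) + 2 PO₄³⁻(aq)
The solution already contains Zn²⁺ at 0.592 mol L⁻¹. Let s be the molar solubility of Zn₃(PO₄)₂.
[Zn²⁺] ≈ 0.592 mol L⁻¹ (common ion dominates); [PO₄³⁻] = 2s.
Ksp = [Zn²⁺]^3[PO₄³⁻]^2 = (0.592)^3(2s)^2
(2s)^2 = 9.25×10⁻³³ / (0.592)^3 = 4.46×10⁻³²
s = 1.06×10⁻¹⁶ mol L⁻¹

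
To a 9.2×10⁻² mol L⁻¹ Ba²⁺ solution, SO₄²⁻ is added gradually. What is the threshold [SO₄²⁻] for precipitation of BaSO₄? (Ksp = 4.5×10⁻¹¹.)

4.9×10⁻¹⁰ M

Precipitation begins when Q = Ksp.
BaSO₄(s) ⇌ Ba²⁺(aq) + SO₄²⁻(aq)
Ksp = [Ba²⁺][SO₄²⁻] = [SO₄²⁻](9.2×10⁻²)
[SO₄²⁻] = 4.5×10⁻¹¹ / (9.2×10⁻²) = 4.9×10⁻¹⁰
[SO₄²⁻] = 4.9×10⁻¹⁰ mol L⁻¹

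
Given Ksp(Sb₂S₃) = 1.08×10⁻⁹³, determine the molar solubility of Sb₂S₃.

Sb₂S₃(s) ⇌ 2 Sb³⁺(aq) + 3 S²⁻(aq)
Let s be the molar solubility. Then [Sb³⁺] = 2s and [S²⁻] = 3s.
Ksp = [Sb³⁺]^2[S²⁻]^3 = (2s)^2 · (3s)^3 = 108s^5
108s^5 = 1.08×10⁻⁹³  ⇒  s^5 = 1.00×10⁻⁹⁵
Taking the 5th root, s = 1.00×10⁻¹⁹ M.

1.00×10⁻¹⁹ M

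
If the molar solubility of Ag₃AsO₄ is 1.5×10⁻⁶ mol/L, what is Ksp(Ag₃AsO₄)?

Ksp = 1.4×10⁻²²

Ag₃AsO₄(s) ⇌ 3 Ag⁺(aq) + AsO₄³⁻(aq)
Call the molar solubility s, so that [Ag⁺] = 3s and [AsO₄³⁻] = s.
Ksp = [Ag⁺]^3[AsO₄³⁻] = (3s)^3 · s = 27s^4
Ksp = 27 × (1.5×10⁻⁶)^4 = 1.4×10⁻²²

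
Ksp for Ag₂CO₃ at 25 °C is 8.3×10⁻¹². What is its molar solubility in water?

Ag₂CO₃(s) ⇌ 2 Ag⁺(aq) + CO₃²⁻(aq)
For each mole of Ag₂CO₃ that dissolves per liter, [Ag⁺] = 2s and [CO₃²⁻] = s; let s denote this solubility.
Ksp = [Ag⁺]^2[CO₃²⁻] = (2s)^2 · s = 4s^3
4s^3 = 8.3×10⁻¹²  ⇒  s^3 = 2.1×10⁻¹²
s = (2.1×10⁻¹²)^(1/3) = 1.3×10⁻⁴ mol/L

1.3×10⁻⁴ M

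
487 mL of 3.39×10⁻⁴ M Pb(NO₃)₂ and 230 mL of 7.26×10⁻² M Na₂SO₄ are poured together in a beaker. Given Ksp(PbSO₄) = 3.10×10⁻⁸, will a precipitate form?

After mixing, V = 487 mL + 230 mL = 717 mL.
[Pb²⁺] = (3.39×10⁻⁴)(487)/717 = 2.30×10⁻⁴ M
[SO₄²⁻] = (7.26×10⁻²)(230)/717 = 2.33×10⁻² M
Q = [Pb²⁺][SO₄²⁻] = 5.36×10⁻⁶
Because Q > Ksp (5.36×10⁻⁶ vs 3.10×10⁻⁸), a precipitate of PbSO₄ forms.

Yes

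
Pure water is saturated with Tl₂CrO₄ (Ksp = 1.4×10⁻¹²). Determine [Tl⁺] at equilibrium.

1.4×10⁻⁴ M

Tl₂CrO₄(s) ⇌ 2 Tl⁺(aq) + CrO₄²⁻(aq)
If s mol/L of Tl₂CrO₄ dissolves, [Tl⁺] = 2s and [CrO₄²⁻] = s.
Ksp = [Tl⁺]^2[CrO₄²⁻] = (2s)^2 · s = 4s^3 = 1.4×10⁻¹²
s = 7.0×10⁻⁵ mol L⁻¹
[Tl⁺] = 2s = 1.4×10⁻⁴ mol L⁻¹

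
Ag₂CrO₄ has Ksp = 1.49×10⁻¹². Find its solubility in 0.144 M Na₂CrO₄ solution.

1.61×10⁻⁶ M

Ag₂CrO₄(s) ⇌ 2 Ag⁺(aq) + CrO₄²⁻(aq)
With CrO₄²⁻ already at 0.144 M and s small, take [CrO₄²⁻] ≈ 0.144 M and [Ag⁺] = 2s.
Ksp = [Ag⁺]^2[CrO₄²⁻] = (2s)^2(0.144)
(2s)^2 = 1.49×10⁻¹² / (0.144) = 1.03×10⁻¹¹
s = 1.61×10⁻⁶ M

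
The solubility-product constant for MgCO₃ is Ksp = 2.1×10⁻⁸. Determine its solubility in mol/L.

MgCO₃(s) ⇌ Mg²⁺(aq) + CO₃²⁻(aq)
Let s be the molar solubility. Then [Mg²⁺] = s and [CO₃²⁻] = s.
Ksp = [Mg²⁺][CO₃²⁻] = s · s = s^2
s^2 = 2.1×10⁻⁸
Taking the 2nd root, s = 1.4×10⁻⁴ mol/L.

1.4×10⁻⁴ M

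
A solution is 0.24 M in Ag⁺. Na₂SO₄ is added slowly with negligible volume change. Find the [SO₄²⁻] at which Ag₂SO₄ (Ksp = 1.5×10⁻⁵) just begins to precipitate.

2.6×10⁻⁴ M

The threshold for precipitation is Q = Ksp.
Ag₂SO₄(s) ⇌ 2 Ag⁺(aq) + SO₄²⁻(aq)
Ksp = [Ag⁺]^2[SO₄²⁻] = [SO₄²⁻](0.24)^2
[SO₄²⁻] = 1.5×10⁻⁵ / (0.24)^2 = 2.6×10⁻⁴
[SO₄²⁻] = 2.6×10⁻⁴ M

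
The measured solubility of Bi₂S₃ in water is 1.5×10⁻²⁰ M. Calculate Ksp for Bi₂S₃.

Bi₂S₃(s) ⇌ 2 Bi³⁺(aq) + 3 S²⁻(aq)
Let s be the molar solubility. Then [Bi³⁺] = 2s and [S²⁻] = 3s.
Ksp = [Bi³⁺]^2[S²⁻]^3 = (2s)^2 · (3s)^3 = 108s^5
Ksp = 108 × (1.5×10⁻²⁰)^5 = 8.2×10⁻⁹⁸

Ksp = 8.2×10⁻⁹⁸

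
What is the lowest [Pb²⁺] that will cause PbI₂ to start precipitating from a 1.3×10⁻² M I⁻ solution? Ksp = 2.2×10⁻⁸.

1.3×10⁻⁴ M

A salt starts to precipitate once the ion product Q reaches its Ksp.
PbI₂(s) ⇌ Pb²⁺(aq) + 2 I⁻(aq)
Ksp = [Pb²⁺][I⁻]^2 = [Pb²⁺](1.3×10⁻²)^2
[Pb²⁺] = 2.2×10⁻⁸ / (1.3×10⁻²)^2 = 1.3×10⁻⁴
[Pb²⁺] = 1.3×10⁻⁴ M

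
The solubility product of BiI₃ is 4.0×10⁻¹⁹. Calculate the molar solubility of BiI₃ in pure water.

1.1×10⁻⁵ M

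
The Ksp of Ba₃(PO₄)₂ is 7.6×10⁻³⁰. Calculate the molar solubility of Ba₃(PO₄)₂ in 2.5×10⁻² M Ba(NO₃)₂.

Ba₃(PO₄)₂(s) ⇌ 3 Ba²⁺(aq) + 2 PO₄³⁻(aq)
With Ba²⁺ already at 2.5×10⁻² M and s small, take [Ba²⁺] ≈ 2.5×10⁻² M and [PO₄³⁻] = 2s.
Ksp = [Ba²⁺]^3[PO₄³⁻]^2 = (2.5×10⁻²)^3(2s)^2
(2s)^2 = 7.6×10⁻³⁰ / (2.5×10⁻²)^3 = 4.9×10⁻²⁵
s = 3.5×10⁻¹³ M

3.5×10⁻¹³ M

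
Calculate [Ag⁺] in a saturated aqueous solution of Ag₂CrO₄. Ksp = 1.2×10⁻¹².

1.3×10⁻⁴ M

Ag₂CrO₄(s) ⇌ 2 Ag⁺(aq) + CrO₄²⁻(aq)
Call the molar solubility s, so that [Ag⁺] = 2s and [CrO₄²⁻] = s.
Ksp = [Ag⁺]^2[CrO₄²⁻] = (2s)^2 · s = 4s^3 = 1.2×10⁻¹²
s = 6.7×10⁻⁵ mol L⁻¹
[Ag⁺] = 2s = 1.3×10⁻⁴ mol L⁻¹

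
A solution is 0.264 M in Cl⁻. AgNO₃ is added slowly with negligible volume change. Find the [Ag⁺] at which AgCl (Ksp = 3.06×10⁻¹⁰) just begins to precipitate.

Precipitation begins when Q = Ksp.
AgCl(s) ⇌ Ag⁺(aq) + Cl⁻(aq)
Ksp = [Ag⁺][Cl⁻] = [Ag⁺](0.264)
[Ag⁺] = 3.06×10⁻¹⁰ / (0.264) = 1.16×10⁻⁹
[Ag⁺] = 1.16×10⁻⁹ M

1.16×10⁻⁹ M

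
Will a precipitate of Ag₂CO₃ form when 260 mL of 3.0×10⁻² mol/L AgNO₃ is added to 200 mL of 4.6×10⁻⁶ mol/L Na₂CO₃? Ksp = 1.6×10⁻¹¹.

Yes

The combined volume is 460 mL.
[Ag⁺] = (3.0×10⁻²)(260)/460 = 1.7×10⁻² mol/L
[CO₃²⁻] = (4.6×10⁻⁶)(200)/460 = 2.0×10⁻⁶ mol/L
Q = [Ag⁺]^2[CO₃²⁻] = 5.8×10⁻¹⁰
Because Q > Ksp (5.8×10⁻¹⁰ vs 1.6×10⁻¹¹), a precipitate of Ag₂CO₃ forms.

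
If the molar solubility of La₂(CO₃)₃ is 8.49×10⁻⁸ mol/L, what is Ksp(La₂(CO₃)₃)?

La₂(CO₃)₃(s) ⇌ 2 La³⁺(aq) + 3 CO₃²⁻(aq)
Let s be the molar solubility. Then [La³⁺] = 2s and [CO₃²⁻] = 3s.
Ksp = [La³⁺]^2[CO₃²⁻]^3 = (2s)^2 · (3s)^3 = 108s^5
Ksp = 108 × (8.49×10⁻⁸)^5 = 4.76×10⁻³⁴

Ksp = 4.76×10⁻³⁴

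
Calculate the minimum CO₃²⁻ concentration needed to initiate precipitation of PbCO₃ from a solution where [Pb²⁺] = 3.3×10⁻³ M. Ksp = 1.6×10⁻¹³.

4.8×10⁻¹¹ M

A salt starts to precipitate once the ion product Q reaches its Ksp.
PbCO₃(s) ⇌ Pb²⁺(aq) + CO₃²⁻(aq)
Ksp = [Pb²⁺][CO₃²⁻] = [CO₃²⁻](3.3×10⁻³)
[CO₃²⁻] = 1.6×10⁻¹³ / (3.3×10⁻³) = 4.8×10⁻¹¹
[CO₃²⁻] = 4.8×10⁻¹¹ M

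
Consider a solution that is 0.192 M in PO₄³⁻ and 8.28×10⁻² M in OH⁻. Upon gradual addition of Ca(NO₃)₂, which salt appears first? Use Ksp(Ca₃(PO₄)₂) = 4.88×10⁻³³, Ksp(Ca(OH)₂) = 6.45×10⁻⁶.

A salt starts to precipitate once the ion product Q reaches its Ksp.
For Ca₃(PO₄)₂: [Ca²⁺] = (Ksp/[PO₄³⁻]^2)^(1/3) = 5.10×10⁻¹¹ M
For Ca(OH)₂: [Ca²⁺] = (Ksp/[OH⁻]^2) = 9.41×10⁻⁴ M
Since Ca₃(PO₄)₂ needs less Ca²⁺ to reach saturation, it precipitates first.

Ca₃(PO₄)₂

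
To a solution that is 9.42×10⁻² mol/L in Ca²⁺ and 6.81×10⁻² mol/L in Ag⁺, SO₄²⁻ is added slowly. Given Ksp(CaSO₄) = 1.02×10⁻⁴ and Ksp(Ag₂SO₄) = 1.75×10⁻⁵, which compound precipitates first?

A salt starts to precipitate once the ion product Q reaches its Ksp.
For CaSO₄: [SO₄²⁻] = (Ksp/[Ca²⁺]) = 1.08×10⁻³ mol/L
For Ag₂SO₄: [SO₄²⁻] = (Ksp/[Ag⁺]^2) = 3.77×10⁻³ mol/L
CaSO₄ requires the lower [SO₄²⁻], so it precipitates first.

CaSO₄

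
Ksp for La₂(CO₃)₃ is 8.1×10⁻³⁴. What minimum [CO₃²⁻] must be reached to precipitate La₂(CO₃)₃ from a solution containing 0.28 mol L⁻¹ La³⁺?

2.2×10⁻¹¹ M

Precipitation begins when Q = Ksp.
La₂(CO₃)₃(s) ⇌ 2 La³⁺(aq) + 3 CO₃²⁻(aq)
Ksp = [La³⁺]^2[CO₃²⁻]^3 = [CO₃²⁻]^3(0.28)^2
[CO₃²⁻]^3 = 8.1×10⁻³⁴ / (0.28)^2 = 1.0×10⁻³²
[CO₃²⁻] = 2.2×10⁻¹¹ mol L⁻¹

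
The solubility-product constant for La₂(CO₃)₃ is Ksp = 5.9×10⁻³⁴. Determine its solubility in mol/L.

La₂(CO₃)₃(s) ⇌ 2 La³⁺(aq) + 3 CO₃²⁻(aq)
For each mole of La₂(CO₃)₃ that dissolves per liter, [La³⁺] = 2s and [CO₃²⁻] = 3s; let s denote this solubility.
Ksp = [La³⁺]^2[CO₃²⁻]^3 = (2s)^2 · (3s)^3 = 108s^5
108s^5 = 5.9×10⁻³⁴  ⇒  s^5 = 5.5×10⁻³⁶
Taking the 5th root, s = 8.9×10⁻⁸ mol L⁻¹.

8.9×10⁻⁸ M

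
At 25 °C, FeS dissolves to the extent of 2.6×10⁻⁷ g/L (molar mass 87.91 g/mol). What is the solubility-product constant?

Ksp = 8.7×10⁻¹⁸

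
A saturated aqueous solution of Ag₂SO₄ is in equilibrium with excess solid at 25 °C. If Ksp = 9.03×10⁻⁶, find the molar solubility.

Ag₂SO₄(s) ⇌ 2 Ag⁺(aq) + SO₄²⁻(aq)
For each mole of Ag₂SO₄ that dissolves per liter, [Ag⁺] = 2s and [SO₄²⁻] = s; let s denote this solubility.
Ksp = [Ag⁺]^2[SO₄²⁻] = (2s)^2 · s = 4s^3
4s^3 = 9.03×10⁻⁶  ⇒  s^3 = 2.26×10⁻⁶
Taking the 3rd root, s = 1.31×10⁻² mol L⁻¹.

1.31×10⁻² M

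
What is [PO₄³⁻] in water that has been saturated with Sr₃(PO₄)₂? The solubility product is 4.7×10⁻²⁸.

Sr₃(PO₄)₂(s) ⇌ 3 Sr²⁺(aq) + 2 PO₄³⁻(aq)
For each mole of Sr₃(PO₄)₂ that dissolves per liter, [Sr²⁺] = 3s and [PO₄³⁻] = 2s; let s denote this solubility.
Ksp = [Sr²⁺]^3[PO₄³⁻]^2 = (3s)^3 · (2s)^2 = 108s^5 = 4.7×10⁻²⁸
s = 1.3×10⁻⁶ M
[PO₄³⁻] = 2s = 2.7×10⁻⁶ M

2.7×10⁻⁶ M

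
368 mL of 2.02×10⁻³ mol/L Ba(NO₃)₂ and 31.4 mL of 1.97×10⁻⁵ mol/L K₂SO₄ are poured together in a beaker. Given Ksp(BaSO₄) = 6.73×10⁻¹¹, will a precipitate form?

The combined volume is 399.4 mL.
[Ba²⁺] = (2.02×10⁻³)(368)/399.4 = 1.86×10⁻³ mol/L
[SO₄²⁻] = (1.97×10⁻⁵)(31.4)/399.4 = 1.55×10⁻⁶ mol/L
Q = [Ba²⁺][SO₄²⁻] = 2.88×10⁻⁹
Q = 2.88×10⁻⁹ > Ksp = 6.73×10⁻¹¹, so the solution is supersaturated and BaSO₄ precipitates.

Yes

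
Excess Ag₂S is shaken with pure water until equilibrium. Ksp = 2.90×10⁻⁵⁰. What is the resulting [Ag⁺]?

3.87×10⁻¹⁷ M

Ag₂S(s) ⇌ 2 Ag⁺(aq) + S²⁻(aq)
If s mol/L of Ag₂S dissolves, [Ag⁺] = 2s and [S²⁻] = s.
Ksp = [Ag⁺]^2[S²⁻] = (2s)^2 · s = 4s^3 = 2.90×10⁻⁵⁰
s = 1.94×10⁻¹⁷ mol/L
[Ag⁺] = 2s = 3.87×10⁻¹⁷ mol/L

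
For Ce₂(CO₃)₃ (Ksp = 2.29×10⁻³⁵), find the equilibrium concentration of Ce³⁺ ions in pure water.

Ce₂(CO₃)₃(s) ⇌ 2 Ce³⁺(aq) + 3 CO₃²⁻(aq)
Let s be the molar solubility. Then [Ce³⁺] = 2s and [CO₃²⁻] = 3s.
Ksp = [Ce³⁺]^2[CO₃²⁻]^3 = (2s)^2 · (3s)^3 = 108s^5 = 2.29×10⁻³⁵
s = 4.63×10⁻⁸ mol/L
[Ce³⁺] = 2s = 9.25×10⁻⁸ mol/L

9.25×10⁻⁸ M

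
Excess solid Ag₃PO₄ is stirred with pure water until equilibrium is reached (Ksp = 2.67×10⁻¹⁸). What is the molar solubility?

Ag₃PO₄(s) ⇌ 3 Ag⁺(aq) + PO₄³⁻(aq)
With molar solubility s: [Ag⁺] = 3s, [PO₄³⁻] = s.
Ksp = [Ag⁺]^3[PO₄³⁻] = (3s)^3 · s = 27s^4
27s^4 = 2.67×10⁻¹⁸  ⇒  s^4 = 9.89×10⁻²⁰
s = 1.77×10⁻⁵ mol/L

1.77×10⁻⁵ M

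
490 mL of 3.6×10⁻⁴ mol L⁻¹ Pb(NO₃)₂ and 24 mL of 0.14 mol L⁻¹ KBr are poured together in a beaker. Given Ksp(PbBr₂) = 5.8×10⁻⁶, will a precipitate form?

After mixing, V = 490 mL + 24 mL = 514 mL.
[Pb²⁺] = (3.6×10⁻⁴)(490)/514 = 3.4×10⁻⁴ mol L⁻¹
[Br⁻] = (0.14)(24)/514 = 6.5×10⁻³ mol L⁻¹
Q = [Pb²⁺][Br⁻]^2 = 1.5×10⁻⁸
Q = 1.5×10⁻⁸ < Ksp = 5.8×10⁻⁶, so the solution is unsaturated and no precipitate forms.

No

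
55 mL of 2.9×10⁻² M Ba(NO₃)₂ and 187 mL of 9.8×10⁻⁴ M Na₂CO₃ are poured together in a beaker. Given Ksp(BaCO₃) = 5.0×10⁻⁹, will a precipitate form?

Yes

Total volume after mixing = 55 + 187 = 242 mL.
[Ba²⁺] = (2.9×10⁻²)(55)/242 = 6.6×10⁻³ M
[CO₃²⁻] = (9.8×10⁻⁴)(187)/242 = 7.6×10⁻⁴ M
Q = [Ba²⁺][CO₃²⁻] = 5.0×10⁻⁶
Since Q (5.0×10⁻⁶) exceeds Ksp (5.0×10⁻⁹), BaCO₃ will precipitate.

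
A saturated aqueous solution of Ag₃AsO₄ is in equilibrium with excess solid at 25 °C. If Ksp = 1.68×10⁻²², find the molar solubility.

Ag₃AsO₄(s) ⇌ 3 Ag⁺(aq) + AsO₄³⁻(aq)
If s mol/L of Ag₃AsO₄ dissolves, [Ag⁺] = 3s and [AsO₄³⁻] = s.
Ksp = [Ag⁺]^3[AsO₄³⁻] = (3s)^3 · s = 27s^4
27s^4 = 1.68×10⁻²²  ⇒  s^4 = 6.22×10⁻²⁴
s = (6.22×10⁻²⁴)^(1/4) = 1.58×10⁻⁶ mol/L

1.58×10⁻⁶ M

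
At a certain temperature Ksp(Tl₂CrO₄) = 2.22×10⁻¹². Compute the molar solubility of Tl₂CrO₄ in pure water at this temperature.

8.22×10⁻⁵ M

Tl₂CrO₄(s) ⇌ 2 Tl⁺(aq) + CrO₄²⁻(aq)
For each mole of Tl₂CrO₄ that dissolves per liter, [Tl⁺] = 2s and [CrO₄²⁻] = s; let s denote this solubility.
Ksp = [Tl⁺]^2[CrO₄²⁻] = (2s)^2 · s = 4s^3
4s^3 = 2.22×10⁻¹²  ⇒  s^3 = 5.55×10⁻¹³
s = 8.22×10⁻⁵ mol/L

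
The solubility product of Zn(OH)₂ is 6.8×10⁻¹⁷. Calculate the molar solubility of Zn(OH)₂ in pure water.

2.6×10⁻⁶ M

Zn(OH)₂(s) ⇌ Zn²⁺(aq) + 2 OH⁻(aq)
For each mole of Zn(OH)₂ that dissolves per liter, [Zn²⁺] = s and [OH⁻] = 2s; let s denote this solubility.
Ksp = [Zn²⁺][OH⁻]^2 = s · (2s)^2 = 4s^3
4s^3 = 6.8×10⁻¹⁷  ⇒  s^3 = 1.7×10⁻¹⁷
s = (1.7×10⁻¹⁷)^(1/3) = 2.6×10⁻⁶ M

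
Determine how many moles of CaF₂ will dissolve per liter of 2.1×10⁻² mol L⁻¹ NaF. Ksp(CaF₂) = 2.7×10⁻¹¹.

CaF₂(s) ⇌ Ca²⁺(aq) + 2 F⁻(aq)
The solution already contains F⁻ at 2.1×10⁻² mol L⁻¹. Let s be the molar solubility of CaF₂.
[F⁻] ≈ 2.1×10⁻² mol L⁻¹ (common ion dominates); [Ca²⁺] = s.
Ksp = [Ca²⁺][F⁻]^2 = s(2.1×10⁻²)^2
s = 2.7×10⁻¹¹ / (2.1×10⁻²)^2 = 6.1×10⁻⁸
s = 6.1×10⁻⁸ mol L⁻¹

6.1×10⁻⁸ M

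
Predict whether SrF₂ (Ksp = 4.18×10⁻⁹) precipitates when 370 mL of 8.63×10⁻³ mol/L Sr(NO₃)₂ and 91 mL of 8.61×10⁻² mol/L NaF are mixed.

Yes

Total volume after mixing = 370 + 91 = 461 mL.
[Sr²⁺] = (8.63×10⁻³)(370)/461 = 6.93×10⁻³ mol/L
[F⁻] = (8.61×10⁻²)(91)/461 = 1.70×10⁻² mol/L
Q = [Sr²⁺][F⁻]^2 = 2.00×10⁻⁶
Q = 2.00×10⁻⁶ > Ksp = 4.18×10⁻⁹, so the solution is supersaturated and SrF₂ precipitates.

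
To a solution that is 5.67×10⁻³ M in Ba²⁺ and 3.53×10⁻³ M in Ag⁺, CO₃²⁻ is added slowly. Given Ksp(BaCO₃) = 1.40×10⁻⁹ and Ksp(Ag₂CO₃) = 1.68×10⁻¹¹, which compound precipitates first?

BaCO₃

Precipitation begins when Q = Ksp.
For BaCO₃: [CO₃²⁻] = (Ksp/[Ba²⁺]) = 2.47×10⁻⁷ M
For Ag₂CO₃: [CO₃²⁻] = (Ksp/[Ag⁺]^2) = 1.35×10⁻⁶ M
BaCO₃ requires the lower [CO₃²⁻], so it precipitates first.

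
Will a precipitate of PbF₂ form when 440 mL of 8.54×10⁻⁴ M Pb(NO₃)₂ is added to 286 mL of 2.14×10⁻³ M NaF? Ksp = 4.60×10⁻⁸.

No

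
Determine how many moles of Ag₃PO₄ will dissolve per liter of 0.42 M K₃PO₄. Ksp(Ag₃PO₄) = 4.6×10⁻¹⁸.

Ag₃PO₄(s) ⇌ 3 Ag⁺(aq) + PO₄³⁻(aq)
Let s be the solubility of Ag₃PO₄ here. The common ion gives [PO₄³⁻] ≈ 0.42 M, and [Ag⁺] = 3s.
Ksp = [Ag⁺]^3[PO₄³⁻] = (3s)^3(0.42)
(3s)^3 = 4.6×10⁻¹⁸ / (0.42) = 1.1×10⁻¹⁷
s = 7.4×10⁻⁷ M

7.4×10⁻⁷ M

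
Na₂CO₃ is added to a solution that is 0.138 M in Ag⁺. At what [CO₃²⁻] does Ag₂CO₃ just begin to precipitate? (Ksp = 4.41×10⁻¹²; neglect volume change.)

2.32×10⁻¹⁰ M

The threshold for precipitation is Q = Ksp.
Ag₂CO₃(s) ⇌ 2 Ag⁺(aq) + CO₃²⁻(aq)
Ksp = [Ag⁺]^2[CO₃²⁻] = [CO₃²⁻](0.138)^2
[CO₃²⁻] = 4.41×10⁻¹² / (0.138)^2 = 2.32×10⁻¹⁰
[CO₃²⁻] = 2.32×10⁻¹⁰ M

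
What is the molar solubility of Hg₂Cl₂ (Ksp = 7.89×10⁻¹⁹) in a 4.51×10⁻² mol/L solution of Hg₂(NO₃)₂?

Hg₂Cl₂(s) ⇌ Hg₂²⁺(aq) + 2 Cl⁻(aq)
With Hg₂²⁺ already at 4.51×10⁻² mol/L and s small, take [Hg₂²⁺] ≈ 4.51×10⁻² mol/L and [Cl⁻] = 2s.
Ksp = [Hg₂²⁺][Cl⁻]^2 = (4.51×10⁻²)(2s)^2
(2s)^2 = 7.89×10⁻¹⁹ / (4.51×10⁻²) = 1.75×10⁻¹⁷
s = 2.09×10⁻⁹ mol/L

2.09×10⁻⁹ M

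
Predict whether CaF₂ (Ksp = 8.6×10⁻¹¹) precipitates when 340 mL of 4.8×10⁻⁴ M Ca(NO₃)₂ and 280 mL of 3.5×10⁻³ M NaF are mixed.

The combined volume is 620 mL.
[Ca²⁺] = (4.8×10⁻⁴)(340)/620 = 2.6×10⁻⁴ M
[F⁻] = (3.5×10⁻³)(280)/620 = 1.6×10⁻³ M
Q = [Ca²⁺][F⁻]^2 = 6.6×10⁻¹⁰
Because Q > Ksp (6.6×10⁻¹⁰ vs 8.6×10⁻¹¹), a precipitate of CaF₂ forms.

Yes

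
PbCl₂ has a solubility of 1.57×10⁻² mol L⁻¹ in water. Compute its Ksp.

Ksp = 1.55×10⁻⁵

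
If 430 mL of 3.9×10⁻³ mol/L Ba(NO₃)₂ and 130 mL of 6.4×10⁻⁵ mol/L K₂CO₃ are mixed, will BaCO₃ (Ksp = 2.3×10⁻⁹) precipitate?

Yes

Total volume after mixing = 430 + 130 = 560 mL.
[Ba²⁺] = (3.9×10⁻³)(430)/560 = 3.0×10⁻³ mol/L
[CO₃²⁻] = (6.4×10⁻⁵)(130)/560 = 1.5×10⁻⁵ mol/L
Q = [Ba²⁺][CO₃²⁻] = 4.4×10⁻⁸
Since Q (4.4×10⁻⁸) exceeds Ksp (2.3×10⁻⁹), BaCO₃ will precipitate.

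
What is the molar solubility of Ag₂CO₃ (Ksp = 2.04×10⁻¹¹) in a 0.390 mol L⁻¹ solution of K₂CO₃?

Ag₂CO₃(s) ⇌ 2 Ag⁺(aq) + CO₃²⁻(aq)
With CO₃²⁻ already at 0.390 mol L⁻¹ and s small, take [CO₃²⁻] ≈ 0.390 mol L⁻¹ and [Ag⁺] = 2s.
Ksp = [Ag⁺]^2[CO₃²⁻] = (2s)^2(0.390)
(2s)^2 = 2.04×10⁻¹¹ / (0.390) = 5.23×10⁻¹¹
s = 3.62×10⁻⁶ mol L⁻¹

3.62×10⁻⁶ M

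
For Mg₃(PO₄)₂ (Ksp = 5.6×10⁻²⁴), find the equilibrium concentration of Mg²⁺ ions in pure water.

2.6×10⁻⁵ M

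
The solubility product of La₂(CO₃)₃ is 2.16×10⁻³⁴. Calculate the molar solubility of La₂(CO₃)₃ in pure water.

7.25×10⁻⁸ M

La₂(CO₃)₃(s) ⇌ 2 La³⁺(aq) + 3 CO₃²⁻(aq)
For each mole of La₂(CO₃)₃ that dissolves per liter, [La³⁺] = 2s and [CO₃²⁻] = 3s; let s denote this solubility.
Ksp = [La³⁺]^2[CO₃²⁻]^3 = (2s)^2 · (3s)^3 = 108s^5
108s^5 = 2.16×10⁻³⁴  ⇒  s^5 = 2.00×10⁻³⁶
s = (2.00×10⁻³⁶)^(1/5) = 7.25×10⁻⁸ M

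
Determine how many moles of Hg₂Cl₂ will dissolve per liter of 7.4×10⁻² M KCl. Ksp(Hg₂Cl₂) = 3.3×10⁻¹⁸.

6.0×10⁻¹⁶ M

Hg₂Cl₂(s) ⇌ Hg₂²⁺(aq) + 2 Cl⁻(aq)
With Cl⁻ already at 7.4×10⁻² M and s small, take [Cl⁻] ≈ 7.4×10⁻² M and [Hg₂²⁺] = s.
Ksp = [Hg₂²⁺][Cl⁻]^2 = s(7.4×10⁻²)^2
s = 3.3×10⁻¹⁸ / (7.4×10⁻²)^2 = 6.0×10⁻¹⁶
s = 6.0×10⁻¹⁶ M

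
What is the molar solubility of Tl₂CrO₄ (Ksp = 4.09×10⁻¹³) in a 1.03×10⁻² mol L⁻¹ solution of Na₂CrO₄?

3.15×10⁻⁶ M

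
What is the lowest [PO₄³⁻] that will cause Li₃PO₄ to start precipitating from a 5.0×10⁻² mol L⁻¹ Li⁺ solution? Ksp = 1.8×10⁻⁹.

Precipitation of each salt begins when its ion product equals Ksp.
Li₃PO₄(s) ⇌ 3 Li⁺(aq) + PO₄³⁻(aq)
Ksp = [Li⁺]^3[PO₄³⁻] = [PO₄³⁻](5.0×10⁻²)^3
[PO₄³⁻] = 1.8×10⁻⁹ / (5.0×10⁻²)^3 = 1.4×10⁻⁵
[PO₄³⁻] = 1.4×10⁻⁵ mol L⁻¹

1.4×10⁻⁵ M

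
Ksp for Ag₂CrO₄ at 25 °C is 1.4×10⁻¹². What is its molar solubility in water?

7.0×10⁻⁵ M

Ag₂CrO₄(s) ⇌ 2 Ag⁺(aq) + CrO₄²⁻(aq)
Let s be the molar solubility. Then [Ag⁺] = 2s and [CrO₄²⁻] = s.
Ksp = [Ag⁺]^2[CrO₄²⁻] = (2s)^2 · s = 4s^3
4s^3 = 1.4×10⁻¹²  ⇒  s^3 = 3.5×10⁻¹³
s = (3.5×10⁻¹³)^(1/3) = 7.0×10⁻⁵ mol/L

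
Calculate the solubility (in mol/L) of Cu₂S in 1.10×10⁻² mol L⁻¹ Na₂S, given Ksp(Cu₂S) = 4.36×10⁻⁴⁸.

Cu₂S(s) ⇌ 2 Cu⁺(aq) + S²⁻(aq)
With S²⁻ already at 1.10×10⁻² mol L⁻¹ and s small, take [S²⁻] ≈ 1.10×10⁻² mol L⁻¹ and [Cu⁺] = 2s.
Ksp = [Cu⁺]^2[S²⁻] = (2s)^2(1.10×10⁻²)
(2s)^2 = 4.36×10⁻⁴⁸ / (1.10×10⁻²) = 3.96×10⁻⁴⁶
s = 9.95×10⁻²⁴ mol L⁻¹

9.95×10⁻²⁴ M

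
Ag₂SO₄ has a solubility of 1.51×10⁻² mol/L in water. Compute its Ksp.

Ksp = 1.38×10⁻⁵

Ag₂SO₄(s) ⇌ 2 Ag⁺(aq) + SO₄²⁻(aq)
Let s be the molar solubility. Then [Ag⁺] = 2s and [SO₄²⁻] = s.
Ksp = [Ag⁺]^2[SO₄²⁻] = (2s)^2 · s = 4s^3
Ksp = 4 × (1.51×10⁻²)^3 = 1.38×10⁻⁵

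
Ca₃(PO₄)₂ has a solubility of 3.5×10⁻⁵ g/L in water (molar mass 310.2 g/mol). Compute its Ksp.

Convert to molarity: s = 3.5×10⁻⁵ / 310.2 = 1.128×10⁻⁷ mol/L
Ca₃(PO₄)₂(s) ⇌ 3 Ca²⁺(aq) + 2 PO₄³⁻(aq)
Let s be the molar solubility. Then [Ca²⁺] = 3s and [PO₄³⁻] = 2s.
Ksp = [Ca²⁺]^3[PO₄³⁻]^2 = (3s)^3 · (2s)^2 = 108s^5
Ksp = 108 × (1.128×10⁻⁷)^5 = 2.0×10⁻³³

Ksp = 2.0×10⁻³³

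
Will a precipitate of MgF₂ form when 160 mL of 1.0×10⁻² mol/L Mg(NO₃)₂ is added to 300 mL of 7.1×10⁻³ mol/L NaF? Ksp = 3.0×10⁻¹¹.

Yes

The combined volume is 460 mL.
[Mg²⁺] = (1.0×10⁻²)(160)/460 = 3.5×10⁻³ mol/L
[F⁻] = (7.1×10⁻³)(300)/460 = 4.6×10⁻³ mol/L
Q = [Mg²⁺][F⁻]^2 = 7.5×10⁻⁸
Because Q > Ksp (7.5×10⁻⁸ vs 3.0×10⁻¹¹), a precipitate of MgF₂ forms.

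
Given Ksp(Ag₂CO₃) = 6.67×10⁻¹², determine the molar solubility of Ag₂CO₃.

1.19×10⁻⁴ M

Ag₂CO₃(s) ⇌ 2 Ag⁺(aq) + CO₃²⁻(aq)
Let s be the molar solubility. Then [Ag⁺] = 2s and [CO₃²⁻] = s.
Ksp = [Ag⁺]^2[CO₃²⁻] = (2s)^2 · s = 4s^3
4s^3 = 6.67×10⁻¹²  ⇒  s^3 = 1.67×10⁻¹²
s = 1.19×10⁻⁴ M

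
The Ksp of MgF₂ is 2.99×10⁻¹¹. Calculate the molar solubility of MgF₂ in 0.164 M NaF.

1.11×10⁻⁹ M

MgF₂(s) ⇌ Mg²⁺(aq) + 2 F⁻(aq)
The solution already contains F⁻ at 0.164 M. Let s be the molar solubility of MgF₂.
[F⁻] ≈ 0.164 M (common ion dominates); [Mg²⁺] = s.
Ksp = [Mg²⁺][F⁻]^2 = s(0.164)^2
s = 2.99×10⁻¹¹ / (0.164)^2 = 1.11×10⁻⁹
s = 1.11×10⁻⁹ M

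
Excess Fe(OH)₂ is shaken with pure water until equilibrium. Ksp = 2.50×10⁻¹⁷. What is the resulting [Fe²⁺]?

Fe(OH)₂(s) ⇌ Fe²⁺(aq) + 2 OH⁻(aq)
For each mole of Fe(OH)₂ that dissolves per liter, [Fe²⁺] = s and [OH⁻] = 2s; let s denote this solubility.
Ksp = [Fe²⁺][OH⁻]^2 = s · (2s)^2 = 4s^3 = 2.50×10⁻¹⁷
s = 1.84×10⁻⁶ mol L⁻¹
[Fe²⁺] = s = 1.84×10⁻⁶ mol L⁻¹

1.84×10⁻⁶ M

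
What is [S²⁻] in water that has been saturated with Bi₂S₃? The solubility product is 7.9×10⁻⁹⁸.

Bi₂S₃(s) ⇌ 2 Bi³⁺(aq) + 3 S²⁻(aq)
For each mole of Bi₂S₃ that dissolves per liter, [Bi³⁺] = 2s and [S²⁻] = 3s; let s denote this solubility.
Ksp = [Bi³⁺]^2[S²⁻]^3 = (2s)^2 · (3s)^3 = 108s^5 = 7.9×10⁻⁹⁸
s = 1.5×10⁻²⁰ mol L⁻¹
[S²⁻] = 3s = 4.5×10⁻²⁰ mol L⁻¹

4.5×10⁻²⁰ M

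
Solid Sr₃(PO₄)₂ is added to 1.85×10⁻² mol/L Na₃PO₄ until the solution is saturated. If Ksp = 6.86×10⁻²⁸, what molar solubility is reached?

4.20×10⁻⁹ M

Sr₃(PO₄)₂(s) ⇌ 3 Sr²⁺(aq) + 2 PO₄³⁻(aq)
PO₄³⁻ is already present at 1.85×10⁻² mol/L. If s mol/L of Sr₃(PO₄)₂ dissolves, [Sr²⁺] = 3s while [PO₄³⁻] ≈ 1.85×10⁻² mol/L.
Ksp = [Sr²⁺]^3[PO₄³⁻]^2 = (3s)^3(1.85×10⁻²)^2
(3s)^3 = 6.86×10⁻²⁸ / (1.85×10⁻²)^2 = 2.00×10⁻²⁴
s = 4.20×10⁻⁹ mol/L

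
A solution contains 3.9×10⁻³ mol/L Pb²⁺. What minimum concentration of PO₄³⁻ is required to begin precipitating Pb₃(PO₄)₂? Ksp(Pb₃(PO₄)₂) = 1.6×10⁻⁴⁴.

5.2×10⁻¹⁹ M

The threshold for precipitation is Q = Ksp.
Pb₃(PO₄)₂(s) ⇌ 3 Pb²⁺(aq) + 2 PO₄³⁻(aq)
Ksp = [Pb²⁺]^3[PO₄³⁻]^2 = [PO₄³⁻]^2(3.9×10⁻³)^3
[PO₄³⁻]^2 = 1.6×10⁻⁴⁴ / (3.9×10⁻³)^3 = 2.7×10⁻³⁷
[PO₄³⁻] = 5.2×10⁻¹⁹ mol/L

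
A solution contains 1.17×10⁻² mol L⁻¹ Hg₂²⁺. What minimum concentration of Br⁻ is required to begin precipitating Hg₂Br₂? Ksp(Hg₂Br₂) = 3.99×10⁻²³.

5.84×10⁻¹¹ M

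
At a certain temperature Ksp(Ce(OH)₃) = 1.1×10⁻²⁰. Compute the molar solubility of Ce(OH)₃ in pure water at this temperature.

4.5×10⁻⁶ M

Ce(OH)₃(s) ⇌ Ce³⁺(aq) + 3 OH⁻(aq)
For each mole of Ce(OH)₃ that dissolves per liter, [Ce³⁺] = s and [OH⁻] = 3s; let s denote this solubility.
Ksp = [Ce³⁺][OH⁻]^3 = s · (3s)^3 = 27s^4
27s^4 = 1.1×10⁻²⁰  ⇒  s^4 = 4.1×10⁻²²
s = 4.5×10⁻⁶ M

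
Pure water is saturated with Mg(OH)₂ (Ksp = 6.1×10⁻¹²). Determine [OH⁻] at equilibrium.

Mg(OH)₂(s) ⇌ Mg²⁺(aq) + 2 OH⁻(aq)
Call the molar solubility s, so that [Mg²⁺] = s and [OH⁻] = 2s.
Ksp = [Mg²⁺][OH⁻]^2 = s · (2s)^2 = 4s^3 = 6.1×10⁻¹²
s = 1.2×10⁻⁴ mol/L
[OH⁻] = 2s = 2.3×10⁻⁴ mol/L

2.3×10⁻⁴ M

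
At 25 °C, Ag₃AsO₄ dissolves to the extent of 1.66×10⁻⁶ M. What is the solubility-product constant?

Ksp = 2.05×10⁻²²

Ag₃AsO₄(s) ⇌ 3 Ag⁺(aq) + AsO₄³⁻(aq)
Call the molar solubility s, so that [Ag⁺] = 3s and [AsO₄³⁻] = s.
Ksp = [Ag⁺]^3[AsO₄³⁻] = (3s)^3 · s = 27s^4
Ksp = 27 × (1.66×10⁻⁶)^4 = 2.05×10⁻²²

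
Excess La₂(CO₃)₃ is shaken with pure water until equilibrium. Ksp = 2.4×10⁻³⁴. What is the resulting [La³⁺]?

La₂(CO₃)₃(s) ⇌ 2 La³⁺(aq) + 3 CO₃²⁻(aq)
Call the molar solubility s, so that [La³⁺] = 2s and [CO₃²⁻] = 3s.
Ksp = [La³⁺]^2[CO₃²⁻]^3 = (2s)^2 · (3s)^3 = 108s^5 = 2.4×10⁻³⁴
s = 7.4×10⁻⁸ mol L⁻¹
[La³⁺] = 2s = 1.5×10⁻⁷ mol L⁻¹

1.5×10⁻⁷ M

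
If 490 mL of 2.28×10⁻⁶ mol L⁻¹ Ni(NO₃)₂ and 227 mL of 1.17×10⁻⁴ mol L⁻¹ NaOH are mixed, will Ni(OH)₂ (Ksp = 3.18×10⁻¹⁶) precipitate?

Yes

After mixing, V = 490 mL + 227 mL = 717 mL.
[Ni²⁺] = (2.28×10⁻⁶)(490)/717 = 1.56×10⁻⁶ mol L⁻¹
[OH⁻] = (1.17×10⁻⁴)(227)/717 = 3.70×10⁻⁵ mol L⁻¹
Q = [Ni²⁺][OH⁻]^2 = 2.14×10⁻¹⁵
Because Q > Ksp (2.14×10⁻¹⁵ vs 3.18×10⁻¹⁶), a precipitate of Ni(OH)₂ forms.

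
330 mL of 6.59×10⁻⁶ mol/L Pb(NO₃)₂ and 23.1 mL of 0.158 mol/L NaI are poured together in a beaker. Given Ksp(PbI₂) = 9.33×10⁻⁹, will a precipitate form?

No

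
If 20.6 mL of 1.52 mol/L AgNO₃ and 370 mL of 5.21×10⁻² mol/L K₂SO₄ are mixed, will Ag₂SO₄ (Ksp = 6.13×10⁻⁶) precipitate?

Yes

After mixing, V = 20.6 mL + 370 mL = 390.6 mL.
[Ag⁺] = (1.52)(20.6)/390.6 = 8.02×10⁻² mol/L
[SO₄²⁻] = (5.21×10⁻²)(370)/390.6 = 4.94×10⁻² mol/L
Q = [Ag⁺]^2[SO₄²⁻] = 3.17×10⁻⁴
Since Q (3.17×10⁻⁴) exceeds Ksp (6.13×10⁻⁶), Ag₂SO₄ will precipitate.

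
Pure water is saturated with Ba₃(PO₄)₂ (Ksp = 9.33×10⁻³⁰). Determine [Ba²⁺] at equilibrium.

Ba₃(PO₄)₂(s) ⇌ 3 Ba²⁺(aq) + 2 PO₄³⁻(aq)
If s mol/L of Ba₃(PO₄)₂ dissolves, [Ba²⁺] = 3s and [PO₄³⁻] = 2s.
Ksp = [Ba²⁺]^3[PO₄³⁻]^2 = (3s)^3 · (2s)^2 = 108s^5 = 9.33×10⁻³⁰
s = 6.13×10⁻⁷ M
[Ba²⁺] = 3s = 1.84×10⁻⁶ M

1.84×10⁻⁶ M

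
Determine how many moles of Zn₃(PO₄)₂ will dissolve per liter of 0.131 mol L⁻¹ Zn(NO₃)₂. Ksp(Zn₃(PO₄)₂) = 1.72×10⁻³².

Zn₃(PO₄)₂(s) ⇌ 3 Zn²⁺(aq) + 2 PO₄³⁻(aq)
The solution already contains Zn²⁺ at 0.131 mol L⁻¹. Let s be the molar solubility of Zn₃(PO₄)₂.
[Zn²⁺] ≈ 0.131 mol L⁻¹ (common ion dominates); [PO₄³⁻] = 2s.
Ksp = [Zn²⁺]^3[PO₄³⁻]^2 = (0.131)^3(2s)^2
(2s)^2 = 1.72×10⁻³² / (0.131)^3 = 7.65×10⁻³⁰
s = 1.38×10⁻¹⁵ mol L⁻¹

1.38×10⁻¹⁵ M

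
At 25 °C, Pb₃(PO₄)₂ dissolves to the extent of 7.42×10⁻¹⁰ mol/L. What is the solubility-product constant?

Pb₃(PO₄)₂(s) ⇌ 3 Pb²⁺(aq) + 2 PO₄³⁻(aq)
Let s be the molar solubility. Then [Pb²⁺] = 3s and [PO₄³⁻] = 2s.
Ksp = [Pb²⁺]^3[PO₄³⁻]^2 = (3s)^3 · (2s)^2 = 108s^5
Ksp = 108 × (7.42×10⁻¹⁰)^5 = 2.43×10⁻⁴⁴

Ksp = 2.43×10⁻⁴⁴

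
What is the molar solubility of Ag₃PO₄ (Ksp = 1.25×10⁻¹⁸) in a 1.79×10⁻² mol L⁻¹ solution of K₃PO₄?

1.37×10⁻⁶ M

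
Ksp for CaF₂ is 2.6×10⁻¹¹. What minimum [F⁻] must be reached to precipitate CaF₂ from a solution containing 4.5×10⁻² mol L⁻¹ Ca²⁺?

2.4×10⁻⁵ M

A salt starts to precipitate once the ion product Q reaches its Ksp.
CaF₂(s) ⇌ Ca²⁺(aq) + 2 F⁻(aq)
Ksp = [Ca²⁺][F⁻]^2 = [F⁻]^2(4.5×10⁻²)
[F⁻]^2 = 2.6×10⁻¹¹ / (4.5×10⁻²) = 5.8×10⁻¹⁰
[F⁻] = 2.4×10⁻⁵ mol L⁻¹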